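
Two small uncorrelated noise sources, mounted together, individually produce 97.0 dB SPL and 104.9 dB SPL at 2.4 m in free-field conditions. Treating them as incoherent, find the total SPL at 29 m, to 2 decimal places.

83.91 dB SPL

Combined at 2.4 m: 10·log₁₀(10^(97.0/10)+10^(104.9/10)) = 105.553 dB SPL.
Then apply −20·log₁₀(29/2.4) = -21.644 dB → 83.91 dB SPL.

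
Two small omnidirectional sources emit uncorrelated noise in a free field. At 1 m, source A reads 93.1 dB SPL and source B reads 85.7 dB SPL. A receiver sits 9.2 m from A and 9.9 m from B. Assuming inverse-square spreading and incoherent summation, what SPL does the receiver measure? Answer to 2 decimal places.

At the listener: L_A = 93.1 − 20·log₁₀(9.2) = 73.824 dB; L_B = 85.7 − 20·log₁₀(9.9) = 65.787 dB.
Combined: 10·log₁₀(10^(73.824/10)+10^(65.787/10)) = 74.46 dB SPL.

74.46 dB SPL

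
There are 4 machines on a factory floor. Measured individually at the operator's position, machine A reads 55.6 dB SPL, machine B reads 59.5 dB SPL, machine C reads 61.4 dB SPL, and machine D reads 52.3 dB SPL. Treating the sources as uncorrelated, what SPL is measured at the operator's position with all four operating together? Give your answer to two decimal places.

Incoherent sources sum as intensities:
L_total = 10·log₁₀(10^(55.6/10) + 10^(59.5/10) + 10^(61.4/10) + 10^(52.3/10)) = 10·log₁₀(2805000) = 64.48 dB SPL.

64.48 dB SPL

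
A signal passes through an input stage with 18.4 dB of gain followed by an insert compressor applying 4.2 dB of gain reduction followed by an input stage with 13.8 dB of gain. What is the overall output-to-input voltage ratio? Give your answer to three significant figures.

Net gain = 18.4 + (−4.2) + 13.8 = 28.0 dB.
Voltage ratio = 10^(28.0/20) = 25.1.

25.1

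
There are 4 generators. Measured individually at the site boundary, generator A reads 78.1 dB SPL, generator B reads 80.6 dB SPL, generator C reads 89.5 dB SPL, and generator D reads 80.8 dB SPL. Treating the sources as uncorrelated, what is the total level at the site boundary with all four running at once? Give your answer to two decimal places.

Incoherent sources sum as intensities:
L_total = 10·log₁₀(10^(78.1/10) + 10^(80.6/10) + 10^(89.5/10) + 10^(80.8/10)) = 10·log₁₀(1191000000) = 90.76 dB SPL.

90.76 dB SPL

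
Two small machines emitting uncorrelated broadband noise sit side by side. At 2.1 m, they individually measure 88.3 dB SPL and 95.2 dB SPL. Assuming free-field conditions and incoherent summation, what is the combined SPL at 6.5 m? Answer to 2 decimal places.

Combined at 2.1 m: 10·log₁₀(10^(88.3/10)+10^(95.2/10)) = 96.007 dB SPL.
Then apply −20·log₁₀(6.5/2.1) = -9.814 dB → 86.19 dB SPL.

86.19 dB SPL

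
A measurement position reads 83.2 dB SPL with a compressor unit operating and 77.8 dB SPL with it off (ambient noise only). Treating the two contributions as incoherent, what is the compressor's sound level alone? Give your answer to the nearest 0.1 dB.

Subtract intensities: L_src = 10·log₁₀(10^(L_total/10) − 10^(L_bg/10)).
L_src = 10·log₁₀(10^(83.2/10) − 10^(77.8/10)) = 10·log₁₀(148700000) = 81.7 dB SPL.

81.7 dB SPL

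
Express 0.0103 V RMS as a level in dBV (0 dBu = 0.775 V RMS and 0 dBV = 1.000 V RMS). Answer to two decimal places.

-39.74 dBV

dBV = 20·log₁₀(V / 1.000 V).
20·log₁₀(0.0103/1.000) = -39.74 dBV.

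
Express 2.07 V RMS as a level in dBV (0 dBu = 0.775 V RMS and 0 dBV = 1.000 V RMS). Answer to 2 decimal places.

dBV = 20·log₁₀(V / 1.000 V).
20·log₁₀(2.07/1.000) = +6.32 dBV.

+6.32 dBV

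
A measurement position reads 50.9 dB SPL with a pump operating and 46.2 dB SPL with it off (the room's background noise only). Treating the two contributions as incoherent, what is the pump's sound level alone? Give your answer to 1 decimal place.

Subtract intensities: L_src = 10·log₁₀(10^(L_total/10) − 10^(L_bg/10)).
L_src = 10·log₁₀(10^(50.9/10) − 10^(46.2/10)) = 10·log₁₀(81340) = 49.1 dB SPL.

49.1 dB SPL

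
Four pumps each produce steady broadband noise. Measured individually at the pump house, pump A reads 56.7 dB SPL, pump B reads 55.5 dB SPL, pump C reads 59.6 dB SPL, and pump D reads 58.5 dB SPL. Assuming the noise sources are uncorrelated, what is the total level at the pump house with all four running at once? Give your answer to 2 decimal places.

63.88 dB SPL

Incoherent sources sum as intensities:
L_total = 10·log₁₀(10^(56.7/10) + 10^(55.5/10) + 10^(59.6/10) + 10^(58.5/10)) = 10·log₁₀(2443000) = 63.88 dB SPL.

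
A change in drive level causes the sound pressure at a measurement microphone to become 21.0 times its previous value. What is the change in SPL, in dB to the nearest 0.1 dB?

Sound pressure is an amplitude quantity: ΔL = 20·log₁₀(p₂/p₁).
20·log₁₀(21.0) = 26.4 dB.

26.4 dB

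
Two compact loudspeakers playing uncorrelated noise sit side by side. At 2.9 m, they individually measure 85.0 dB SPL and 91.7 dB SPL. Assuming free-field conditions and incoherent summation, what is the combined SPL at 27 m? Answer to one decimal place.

73.2 dB SPL

Combined at 2.9 m: 10·log₁₀(10^(85.0/10)+10^(91.7/10)) = 92.54 dB SPL.
Then apply −20·log₁₀(27/2.9) = -19.38 dB → 73.2 dB SPL.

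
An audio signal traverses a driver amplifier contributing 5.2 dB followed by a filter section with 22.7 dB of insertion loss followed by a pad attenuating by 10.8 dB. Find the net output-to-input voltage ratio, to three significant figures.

Net gain = 5.2 + (−22.7) + (−10.8) = -28.3 dB.
Voltage ratio = 10^(-28.3/20) = 0.0385.

0.0385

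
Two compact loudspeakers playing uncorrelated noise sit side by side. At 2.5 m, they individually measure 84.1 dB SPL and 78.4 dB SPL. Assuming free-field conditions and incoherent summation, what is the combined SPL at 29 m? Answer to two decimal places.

63.85 dB SPL

Combined at 2.5 m: 10·log₁₀(10^(84.1/10)+10^(78.4/10)) = 85.135 dB SPL.
Then apply −20·log₁₀(29/2.5) = -21.289 dB → 63.85 dB SPL.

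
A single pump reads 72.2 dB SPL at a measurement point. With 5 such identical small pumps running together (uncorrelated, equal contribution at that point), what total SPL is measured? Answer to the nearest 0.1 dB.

5 equal incoherent sources raise the level by 10·log₁₀(5) = 6.99 dB.
L_total = 72.2 + 6.99 = 79.2 dB SPL.

79.2 dB SPL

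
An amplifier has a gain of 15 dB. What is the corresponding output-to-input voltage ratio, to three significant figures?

Voltage ratio = 10^(dB/20).
10^(15/20) = 10^(0.7500) = 5.62.

5.62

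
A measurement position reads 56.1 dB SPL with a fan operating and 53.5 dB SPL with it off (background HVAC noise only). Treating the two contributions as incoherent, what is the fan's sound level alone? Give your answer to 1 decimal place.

Remove the background by subtracting linear intensities:
L_src = 10·log₁₀(10^(56.1/10) − 10^(53.5/10)) = 10·log₁₀(183500) = 52.6 dB SPL.

52.6 dB SPL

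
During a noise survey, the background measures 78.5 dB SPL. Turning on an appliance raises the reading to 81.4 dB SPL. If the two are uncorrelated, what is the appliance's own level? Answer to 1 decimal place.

78.3 dB SPL

Background correction is a power subtraction:
L_src = 10·log₁₀(10^(81.4/10) − 10^(78.5/10)) = 10·log₁₀(67240000) = 78.3 dB SPL.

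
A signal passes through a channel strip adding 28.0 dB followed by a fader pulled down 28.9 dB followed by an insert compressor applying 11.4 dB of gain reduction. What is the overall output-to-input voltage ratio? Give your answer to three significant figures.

0.243

Net gain = 28.0 + (−28.9) + (−11.4) = -12.3 dB.
Voltage ratio = 10^(-12.3/20) = 0.243.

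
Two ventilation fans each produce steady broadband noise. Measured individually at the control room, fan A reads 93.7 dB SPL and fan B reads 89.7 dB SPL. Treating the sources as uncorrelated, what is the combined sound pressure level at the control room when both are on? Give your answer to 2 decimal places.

Incoherent sources sum as intensities:
L_total = 10·log₁₀(10^(93.7/10) + 10^(89.7/10)) = 10·log₁₀(3277000000) = 95.16 dB SPL.

95.16 dB SPL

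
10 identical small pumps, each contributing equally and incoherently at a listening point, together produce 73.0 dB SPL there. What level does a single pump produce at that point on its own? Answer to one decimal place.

10 equal incoherent sources add 10·log₁₀(10) = 10.00 dB over one source.
L_one = 73.0 − 10.00 = 63.0 dB SPL.

63.0 dB SPL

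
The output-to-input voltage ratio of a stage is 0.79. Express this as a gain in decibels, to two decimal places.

Voltage is an amplitude quantity, so gain = 20·log₁₀(V_out/V_in).
20·log₁₀(0.79) = -2.05 dB.

-2.05 dB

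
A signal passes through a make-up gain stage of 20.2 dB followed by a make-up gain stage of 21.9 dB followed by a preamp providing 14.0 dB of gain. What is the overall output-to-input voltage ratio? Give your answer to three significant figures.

Net gain = 20.2 + 21.9 + 14.0 = 56.1 dB.
Voltage ratio = 10^(56.1/20) = 638.

638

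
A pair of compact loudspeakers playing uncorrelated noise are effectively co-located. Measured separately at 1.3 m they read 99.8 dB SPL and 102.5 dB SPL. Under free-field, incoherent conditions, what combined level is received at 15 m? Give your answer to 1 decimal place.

Combined at 1.3 m: 10·log₁₀(10^(99.8/10)+10^(102.5/10)) = 104.37 dB SPL.
Then apply −20·log₁₀(15/1.3) = -21.24 dB → 83.1 dB SPL.

83.1 dB SPL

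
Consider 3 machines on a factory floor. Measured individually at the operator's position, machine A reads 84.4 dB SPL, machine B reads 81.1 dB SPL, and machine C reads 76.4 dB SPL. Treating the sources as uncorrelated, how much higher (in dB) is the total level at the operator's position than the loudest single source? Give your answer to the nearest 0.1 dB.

Add the sources as powers (linear), then convert back to dB:
L_total = 10·log₁₀(10^(84.4/10) + 10^(81.1/10) + 10^(76.4/10)) = 86.51 dB SPL.
Excess over the loudest (84.4 dB): 86.51 − 84.4 = 2.1 dB.

2.1 dB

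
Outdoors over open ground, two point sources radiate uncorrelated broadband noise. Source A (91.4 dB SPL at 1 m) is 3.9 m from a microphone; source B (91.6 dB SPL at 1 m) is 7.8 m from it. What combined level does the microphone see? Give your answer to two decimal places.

80.59 dB SPL

At the listener: L_A = 91.4 − 20·log₁₀(3.9) = 79.579 dB; L_B = 91.6 − 20·log₁₀(7.8) = 73.758 dB.
Combined: 10·log₁₀(10^(79.579/10)+10^(73.758/10)) = 80.59 dB SPL.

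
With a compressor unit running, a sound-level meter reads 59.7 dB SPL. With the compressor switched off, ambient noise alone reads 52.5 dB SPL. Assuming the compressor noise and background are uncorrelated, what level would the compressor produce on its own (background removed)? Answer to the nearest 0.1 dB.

58.8 dB SPL

Remove the background by subtracting linear intensities:
L_src = 10·log₁₀(10^(59.7/10) − 10^(52.5/10)) = 10·log₁₀(755400) = 58.8 dB SPL.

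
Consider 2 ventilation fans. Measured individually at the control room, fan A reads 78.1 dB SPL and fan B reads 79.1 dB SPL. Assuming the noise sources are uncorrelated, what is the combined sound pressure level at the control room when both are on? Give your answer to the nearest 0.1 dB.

Uncorrelated sources add in intensity (power), not in dB.
L_total = 10·log₁₀(10^(78.1/10) + 10^(79.1/10)) = 10·log₁₀(145800000) = 81.6 dB SPL.

81.6 dB SPL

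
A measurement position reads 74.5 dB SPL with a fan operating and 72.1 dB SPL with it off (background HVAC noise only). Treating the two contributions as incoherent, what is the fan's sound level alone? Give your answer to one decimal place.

70.8 dB SPL

Remove the background by subtracting linear intensities:
L_src = 10·log₁₀(10^(74.5/10) − 10^(72.1/10)) = 10·log₁₀(11970000) = 70.8 dB SPL.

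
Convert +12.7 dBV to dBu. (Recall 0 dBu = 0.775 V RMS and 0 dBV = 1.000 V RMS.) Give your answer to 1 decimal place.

The offset between the scales is 20·log₁₀(0.775/1.000) = −2.214 dB.
So dBu = +12.7 + 2.214 = +14.9 dBu.

+14.9 dBu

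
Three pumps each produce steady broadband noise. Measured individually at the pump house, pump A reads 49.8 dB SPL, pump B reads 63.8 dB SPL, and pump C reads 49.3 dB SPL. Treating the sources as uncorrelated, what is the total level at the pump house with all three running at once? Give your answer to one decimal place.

64.1 dB SPL

Incoherent sources sum as intensities:
L_total = 10·log₁₀(10^(49.8/10) + 10^(63.8/10) + 10^(49.3/10)) = 10·log₁₀(2579000) = 64.1 dB SPL.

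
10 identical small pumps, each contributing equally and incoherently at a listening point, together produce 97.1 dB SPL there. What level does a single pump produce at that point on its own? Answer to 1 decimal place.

10 equal incoherent sources add 10·log₁₀(10) = 10.00 dB over one source.
L_one = 97.1 − 10.00 = 87.1 dB SPL.

87.1 dB SPL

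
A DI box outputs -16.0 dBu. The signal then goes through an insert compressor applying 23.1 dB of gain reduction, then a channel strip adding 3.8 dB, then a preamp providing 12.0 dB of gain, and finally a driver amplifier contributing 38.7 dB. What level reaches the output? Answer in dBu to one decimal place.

Cascaded gains and losses add directly in dB.
-16.0 − 23.1 + 3.8 + 12.0 + 38.7 = +15.4 dBu.

+15.4 dBu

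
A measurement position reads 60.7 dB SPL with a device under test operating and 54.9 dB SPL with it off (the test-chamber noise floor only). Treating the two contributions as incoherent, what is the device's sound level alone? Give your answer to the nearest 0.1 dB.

Background correction is a power subtraction:
L_src = 10·log₁₀(10^(60.7/10) − 10^(54.9/10)) = 10·log₁₀(865900) = 59.4 dB SPL.

59.4 dB SPL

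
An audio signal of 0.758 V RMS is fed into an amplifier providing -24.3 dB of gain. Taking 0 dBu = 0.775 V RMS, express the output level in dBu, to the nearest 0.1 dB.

-24.5 dBu

Input level: 20·log₁₀(0.758/0.775) = -0.19 dBu.
Output: -0.19 − 24.3 = -24.5 dBu.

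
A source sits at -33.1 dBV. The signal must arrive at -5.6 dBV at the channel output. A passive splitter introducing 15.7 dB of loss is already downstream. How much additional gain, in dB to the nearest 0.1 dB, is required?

43.2 dB

The required make-up gain is the shortfall in the dB sum.
G = -5.6 − (-33.1) + 15.7 = 43.2 dB.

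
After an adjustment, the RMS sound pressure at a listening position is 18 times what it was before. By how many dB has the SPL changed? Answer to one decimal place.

25.1 dB

Sound pressure is an amplitude quantity: ΔL = 20·log₁₀(p₂/p₁).
20·log₁₀(18) = 25.1 dB.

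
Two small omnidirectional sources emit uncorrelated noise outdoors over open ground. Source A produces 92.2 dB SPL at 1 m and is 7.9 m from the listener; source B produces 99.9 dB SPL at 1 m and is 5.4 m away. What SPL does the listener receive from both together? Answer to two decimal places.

At the listener: L_A = 92.2 − 20·log₁₀(7.9) = 74.247 dB; L_B = 99.9 − 20·log₁₀(5.4) = 85.252 dB.
Combined: 10·log₁₀(10^(74.247/10)+10^(85.252/10)) = 85.58 dB SPL.

85.58 dB SPL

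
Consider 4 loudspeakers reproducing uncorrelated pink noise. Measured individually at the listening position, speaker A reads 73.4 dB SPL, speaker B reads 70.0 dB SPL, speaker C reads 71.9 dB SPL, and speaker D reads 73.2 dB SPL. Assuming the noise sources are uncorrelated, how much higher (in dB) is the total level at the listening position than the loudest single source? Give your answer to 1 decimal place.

Incoherent sources sum as intensities:
L_total = 10·log₁₀(10^(73.4/10) + 10^(70.0/10) + 10^(71.9/10) + 10^(73.2/10)) = 78.34 dB SPL.
Excess over the loudest (73.4 dB): 78.34 − 73.4 = 4.9 dB.

4.9 dB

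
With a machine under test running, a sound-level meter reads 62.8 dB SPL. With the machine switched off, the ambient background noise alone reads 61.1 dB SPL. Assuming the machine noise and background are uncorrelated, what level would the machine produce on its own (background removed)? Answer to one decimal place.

Subtract intensities: L_src = 10·log₁₀(10^(L_total/10) − 10^(L_bg/10)).
L_src = 10·log₁₀(10^(62.8/10) − 10^(61.1/10)) = 10·log₁₀(617200) = 57.9 dB SPL.

57.9 dB SPL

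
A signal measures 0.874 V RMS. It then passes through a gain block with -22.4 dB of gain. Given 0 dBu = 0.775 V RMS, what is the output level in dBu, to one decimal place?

Input level: 20·log₁₀(0.874/0.775) = 1.04 dBu.
Output: 1.04 − 22.4 = -21.4 dBu.

-21.4 dBu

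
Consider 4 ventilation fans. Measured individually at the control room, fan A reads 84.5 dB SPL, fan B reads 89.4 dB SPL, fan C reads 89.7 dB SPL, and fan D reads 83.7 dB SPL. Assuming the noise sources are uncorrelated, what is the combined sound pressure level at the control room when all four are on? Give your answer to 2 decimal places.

93.66 dB SPL

Incoherent sources sum as intensities:
L_total = 10·log₁₀(10^(84.5/10) + 10^(89.4/10) + 10^(89.7/10) + 10^(83.7/10)) = 10·log₁₀(2320000000) = 93.66 dB SPL.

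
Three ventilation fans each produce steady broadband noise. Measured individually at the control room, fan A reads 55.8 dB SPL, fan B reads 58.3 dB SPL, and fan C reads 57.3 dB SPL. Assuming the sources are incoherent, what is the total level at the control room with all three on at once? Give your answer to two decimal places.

Incoherent sources sum as intensities:
L_total = 10·log₁₀(10^(55.8/10) + 10^(58.3/10) + 10^(57.3/10)) = 10·log₁₀(1593000) = 62.02 dB SPL.

62.02 dB SPL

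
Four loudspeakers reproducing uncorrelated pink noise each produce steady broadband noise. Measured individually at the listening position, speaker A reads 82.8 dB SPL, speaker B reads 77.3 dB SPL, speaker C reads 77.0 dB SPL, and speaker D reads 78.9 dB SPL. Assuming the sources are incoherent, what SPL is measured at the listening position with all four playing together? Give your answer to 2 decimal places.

Incoherent sources sum as intensities:
L_total = 10·log₁₀(10^(82.8/10) + 10^(77.3/10) + 10^(77.0/10) + 10^(78.9/10)) = 10·log₁₀(372000000) = 85.71 dB SPL.

85.71 dB SPL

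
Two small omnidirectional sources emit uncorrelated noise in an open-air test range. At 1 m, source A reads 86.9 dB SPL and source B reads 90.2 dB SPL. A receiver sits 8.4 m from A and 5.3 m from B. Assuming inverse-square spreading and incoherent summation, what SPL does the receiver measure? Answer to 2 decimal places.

76.46 dB SPL

At the listener: L_A = 86.9 − 20·log₁₀(8.4) = 68.414 dB; L_B = 90.2 − 20·log₁₀(5.3) = 75.714 dB.
Combined: 10·log₁₀(10^(68.414/10)+10^(75.714/10)) = 76.46 dB SPL.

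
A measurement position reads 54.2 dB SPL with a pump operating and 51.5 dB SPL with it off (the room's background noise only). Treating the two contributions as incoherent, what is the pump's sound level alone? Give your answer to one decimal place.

50.9 dB SPL

Background correction is a power subtraction:
L_src = 10·log₁₀(10^(54.2/10) − 10^(51.5/10)) = 10·log₁₀(121800) = 50.9 dB SPL.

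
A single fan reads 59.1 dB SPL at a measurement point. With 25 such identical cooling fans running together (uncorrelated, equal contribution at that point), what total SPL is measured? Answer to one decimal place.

25 equal incoherent sources raise the level by 10·log₁₀(25) = 13.98 dB.
L_total = 59.1 + 13.98 = 73.1 dB SPL.

73.1 dB SPL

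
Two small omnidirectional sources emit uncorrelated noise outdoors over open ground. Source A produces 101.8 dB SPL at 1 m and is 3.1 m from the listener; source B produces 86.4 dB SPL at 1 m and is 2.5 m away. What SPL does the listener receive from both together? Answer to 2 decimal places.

92.16 dB SPL

At the listener: L_A = 101.8 − 20·log₁₀(3.1) = 91.973 dB; L_B = 86.4 − 20·log₁₀(2.5) = 78.441 dB.
Combined: 10·log₁₀(10^(91.973/10)+10^(78.441/10)) = 92.16 dB SPL.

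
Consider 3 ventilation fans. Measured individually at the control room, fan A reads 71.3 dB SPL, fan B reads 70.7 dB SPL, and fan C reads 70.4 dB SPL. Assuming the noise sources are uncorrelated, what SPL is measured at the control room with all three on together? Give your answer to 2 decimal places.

75.59 dB SPL

Uncorrelated sources add in intensity (power), not in dB.
L_total = 10·log₁₀(10^(71.3/10) + 10^(70.7/10) + 10^(70.4/10)) = 10·log₁₀(36200000) = 75.59 dB SPL.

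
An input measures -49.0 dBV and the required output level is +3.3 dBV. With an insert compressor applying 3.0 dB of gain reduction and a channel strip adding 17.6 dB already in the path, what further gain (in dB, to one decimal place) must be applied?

37.7 dB

The required make-up gain is the shortfall in the dB sum.
G = +3.3 − (-49.0) + 3.0 − 17.6 = 37.7 dB.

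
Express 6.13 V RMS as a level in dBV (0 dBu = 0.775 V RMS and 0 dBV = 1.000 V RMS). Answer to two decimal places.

+15.75 dBV

dBV = 20·log₁₀(V / 1.000 V).
20·log₁₀(6.13/1.000) = +15.75 dBV.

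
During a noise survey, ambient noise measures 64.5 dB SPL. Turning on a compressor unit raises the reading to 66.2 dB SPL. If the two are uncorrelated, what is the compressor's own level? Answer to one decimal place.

61.3 dB SPL

Subtract intensities: L_src = 10·log₁₀(10^(L_total/10) − 10^(L_bg/10)).
L_src = 10·log₁₀(10^(66.2/10) − 10^(64.5/10)) = 10·log₁₀(1350000) = 61.3 dB SPL.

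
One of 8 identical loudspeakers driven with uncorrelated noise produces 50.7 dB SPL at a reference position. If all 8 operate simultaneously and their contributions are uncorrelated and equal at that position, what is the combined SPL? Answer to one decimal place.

59.7 dB SPL

8 equal incoherent sources raise the level by 10·log₁₀(8) = 9.03 dB.
L_total = 50.7 + 9.03 = 59.7 dB SPL.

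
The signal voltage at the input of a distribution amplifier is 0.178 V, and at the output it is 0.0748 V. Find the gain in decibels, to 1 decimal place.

For a voltage ratio, dB = 20·log₁₀(V₂/V₁).
20·log₁₀(0.0748/0.178) = 20·log₁₀(0.4202) = -7.5 dB.

-7.5 dB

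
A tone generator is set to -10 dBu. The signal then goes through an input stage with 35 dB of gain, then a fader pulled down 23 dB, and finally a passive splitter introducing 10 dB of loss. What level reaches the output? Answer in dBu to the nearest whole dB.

Cascaded gains and losses add directly in dB.
-10 + 35 − 23 − 10 = -8 dBu.

-8 dBu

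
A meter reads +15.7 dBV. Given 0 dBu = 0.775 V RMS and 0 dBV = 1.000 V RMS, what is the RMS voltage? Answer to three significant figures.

V = 1.000 V × 10^(+15.7/20).
= 1.000 × 6.095 = 6.10 V.

6.10 V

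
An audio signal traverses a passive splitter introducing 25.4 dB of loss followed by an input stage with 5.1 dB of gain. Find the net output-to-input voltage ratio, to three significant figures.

0.0966

Net gain = (−25.4) + 5.1 = -20.3 dB.
Voltage ratio = 10^(-20.3/20) = 0.0966.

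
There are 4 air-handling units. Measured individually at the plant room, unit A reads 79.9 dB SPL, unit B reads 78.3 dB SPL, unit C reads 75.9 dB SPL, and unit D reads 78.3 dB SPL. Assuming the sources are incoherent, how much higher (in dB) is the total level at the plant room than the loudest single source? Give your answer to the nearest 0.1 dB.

4.4 dB

Uncorrelated sources add in intensity (power), not in dB.
L_total = 10·log₁₀(10^(79.9/10) + 10^(78.3/10) + 10^(75.9/10) + 10^(78.3/10)) = 84.34 dB SPL.
Excess over the loudest (79.9 dB): 84.34 − 79.9 = 4.4 dB.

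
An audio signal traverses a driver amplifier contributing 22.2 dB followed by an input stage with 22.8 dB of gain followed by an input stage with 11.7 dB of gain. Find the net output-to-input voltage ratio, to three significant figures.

Net gain = 22.2 + 22.8 + 11.7 = 56.7 dB.
Voltage ratio = 10^(56.7/20) = 684.

684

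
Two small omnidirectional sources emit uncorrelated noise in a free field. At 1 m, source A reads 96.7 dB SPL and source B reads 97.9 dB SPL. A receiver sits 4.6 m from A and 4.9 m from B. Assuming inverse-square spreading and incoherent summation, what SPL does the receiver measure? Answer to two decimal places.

At the listener: L_A = 96.7 − 20·log₁₀(4.6) = 83.445 dB; L_B = 97.9 − 20·log₁₀(4.9) = 84.096 dB.
Combined: 10·log₁₀(10^(83.445/10)+10^(84.096/10)) = 86.79 dB SPL.

86.79 dB SPL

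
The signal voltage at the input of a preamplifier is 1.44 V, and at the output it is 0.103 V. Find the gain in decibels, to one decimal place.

For a voltage ratio, dB = 20·log₁₀(V₂/V₁).
20·log₁₀(0.103/1.44) = 20·log₁₀(0.07153) = -22.9 dB.

-22.9 dB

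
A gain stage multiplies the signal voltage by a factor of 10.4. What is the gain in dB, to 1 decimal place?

Voltage ratio → dB uses the 20·log₁₀ form:
20·log₁₀(10.4) = 20.3 dB.

20.3 dB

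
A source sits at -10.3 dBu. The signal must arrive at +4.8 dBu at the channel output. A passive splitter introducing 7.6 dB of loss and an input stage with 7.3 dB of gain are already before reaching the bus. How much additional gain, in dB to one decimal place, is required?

The required make-up gain is the shortfall in the dB sum.
G = +4.8 − (-10.3) + 7.6 − 7.3 = 15.4 dB.

15.4 dB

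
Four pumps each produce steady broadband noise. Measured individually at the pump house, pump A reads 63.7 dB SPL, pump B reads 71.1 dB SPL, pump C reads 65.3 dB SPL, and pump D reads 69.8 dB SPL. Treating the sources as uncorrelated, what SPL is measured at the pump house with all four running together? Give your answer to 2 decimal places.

74.50 dB SPL

Uncorrelated sources add in intensity (power), not in dB.
L_total = 10·log₁₀(10^(63.7/10) + 10^(71.1/10) + 10^(65.3/10) + 10^(69.8/10)) = 10·log₁₀(28170000) = 74.50 dB SPL.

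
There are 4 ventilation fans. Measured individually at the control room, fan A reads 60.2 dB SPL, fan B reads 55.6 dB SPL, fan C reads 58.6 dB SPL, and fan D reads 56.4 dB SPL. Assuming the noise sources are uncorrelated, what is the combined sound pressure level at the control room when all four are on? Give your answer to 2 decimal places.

64.10 dB SPL

Incoherent sources sum as intensities:
L_total = 10·log₁₀(10^(60.2/10) + 10^(55.6/10) + 10^(58.6/10) + 10^(56.4/10)) = 10·log₁₀(2571000) = 64.10 dB SPL.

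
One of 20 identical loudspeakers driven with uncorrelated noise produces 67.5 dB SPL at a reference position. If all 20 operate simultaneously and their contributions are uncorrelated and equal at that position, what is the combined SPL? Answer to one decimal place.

20 equal incoherent sources raise the level by 10·log₁₀(20) = 13.01 dB.
L_total = 67.5 + 13.01 = 80.5 dB SPL.

80.5 dB SPL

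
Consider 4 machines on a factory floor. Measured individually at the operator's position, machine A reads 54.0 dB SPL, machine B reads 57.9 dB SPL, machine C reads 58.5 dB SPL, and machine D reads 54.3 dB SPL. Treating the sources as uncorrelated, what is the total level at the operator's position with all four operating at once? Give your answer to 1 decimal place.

Add the sources as powers (linear), then convert back to dB:
L_total = 10·log₁₀(10^(54.0/10) + 10^(57.9/10) + 10^(58.5/10) + 10^(54.3/10)) = 10·log₁₀(1845000) = 62.7 dB SPL.

62.7 dB SPL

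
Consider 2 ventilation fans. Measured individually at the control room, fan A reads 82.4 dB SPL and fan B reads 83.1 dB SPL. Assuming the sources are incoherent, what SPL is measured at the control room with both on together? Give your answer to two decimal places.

Uncorrelated sources add in intensity (power), not in dB.
L_total = 10·log₁₀(10^(82.4/10) + 10^(83.1/10)) = 10·log₁₀(378000000) = 85.77 dB SPL.

85.77 dB SPL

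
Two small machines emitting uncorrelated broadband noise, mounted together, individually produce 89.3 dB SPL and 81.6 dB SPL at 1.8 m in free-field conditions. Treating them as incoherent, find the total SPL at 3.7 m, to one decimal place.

Combined at 1.8 m: 10·log₁₀(10^(89.3/10)+10^(81.6/10)) = 89.98 dB SPL.
Then apply −20·log₁₀(3.7/1.8) = -6.26 dB → 83.7 dB SPL.

83.7 dB SPL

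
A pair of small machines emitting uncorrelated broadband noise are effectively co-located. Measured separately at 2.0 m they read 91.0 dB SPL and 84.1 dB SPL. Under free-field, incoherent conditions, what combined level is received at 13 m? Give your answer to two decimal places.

75.55 dB SPL

Combined at 2.0 m: 10·log₁₀(10^(91.0/10)+10^(84.1/10)) = 91.807 dB SPL.
Then apply −20·log₁₀(13/2.0) = -16.258 dB → 75.55 dB SPL.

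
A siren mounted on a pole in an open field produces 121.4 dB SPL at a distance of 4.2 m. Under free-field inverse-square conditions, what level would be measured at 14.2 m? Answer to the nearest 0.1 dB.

110.8 dB SPL

Inverse-square spreading gives ΔL = −20·log₁₀(d₂/d₁).
ΔL = −20·log₁₀(14.2/4.2) = -10.58 dB, so L₂ = 121.4 + (-10.58) = 110.8 dB SPL.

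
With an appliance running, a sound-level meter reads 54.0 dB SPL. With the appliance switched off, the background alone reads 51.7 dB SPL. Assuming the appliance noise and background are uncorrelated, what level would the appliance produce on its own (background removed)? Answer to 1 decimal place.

Background correction is a power subtraction:
L_src = 10·log₁₀(10^(54.0/10) − 10^(51.7/10)) = 10·log₁₀(103300) = 50.1 dB SPL.

50.1 dB SPL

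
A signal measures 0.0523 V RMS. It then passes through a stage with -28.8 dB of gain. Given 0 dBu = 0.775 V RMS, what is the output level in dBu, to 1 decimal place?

Input level: 20·log₁₀(0.0523/0.775) = -23.42 dBu.
Output: -23.42 − 28.8 = -52.2 dBu.

-52.2 dBu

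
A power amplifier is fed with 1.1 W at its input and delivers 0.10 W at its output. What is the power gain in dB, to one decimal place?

-10.4 dB

For a power ratio, dB = 10·log₁₀(P₂/P₁).
10·log₁₀(0.10/1.1) = 10·log₁₀(0.09091) = -10.4 dB.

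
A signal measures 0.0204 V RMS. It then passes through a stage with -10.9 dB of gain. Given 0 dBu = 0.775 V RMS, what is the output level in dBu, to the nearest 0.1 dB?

-42.5 dBu

Input level: 20·log₁₀(0.0204/0.775) = -31.59 dBu.
Output: -31.59 − 10.9 = -42.5 dBu.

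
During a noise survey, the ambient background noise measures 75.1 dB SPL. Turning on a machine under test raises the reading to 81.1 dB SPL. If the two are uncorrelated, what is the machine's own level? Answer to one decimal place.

Background correction is a power subtraction:
L_src = 10·log₁₀(10^(81.1/10) − 10^(75.1/10)) = 10·log₁₀(96470000) = 79.8 dB SPL.

79.8 dB SPL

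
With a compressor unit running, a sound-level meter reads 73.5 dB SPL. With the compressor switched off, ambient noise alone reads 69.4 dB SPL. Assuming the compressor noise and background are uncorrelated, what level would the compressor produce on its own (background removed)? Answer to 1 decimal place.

71.4 dB SPL

Subtract intensities: L_src = 10·log₁₀(10^(L_total/10) − 10^(L_bg/10)).
L_src = 10·log₁₀(10^(73.5/10) − 10^(69.4/10)) = 10·log₁₀(13680000) = 71.4 dB SPL.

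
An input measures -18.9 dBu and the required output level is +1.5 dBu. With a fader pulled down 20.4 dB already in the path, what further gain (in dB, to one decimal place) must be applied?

The required make-up gain is the shortfall in the dB sum.
G = +1.5 − (-18.9) + 20.4 = 40.8 dB.

40.8 dB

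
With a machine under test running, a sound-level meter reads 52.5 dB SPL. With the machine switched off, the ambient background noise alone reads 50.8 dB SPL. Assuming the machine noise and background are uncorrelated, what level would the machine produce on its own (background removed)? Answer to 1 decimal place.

47.6 dB SPL

Subtract intensities: L_src = 10·log₁₀(10^(L_total/10) − 10^(L_bg/10)).
L_src = 10·log₁₀(10^(52.5/10) − 10^(50.8/10)) = 10·log₁₀(57600) = 47.6 dB SPL.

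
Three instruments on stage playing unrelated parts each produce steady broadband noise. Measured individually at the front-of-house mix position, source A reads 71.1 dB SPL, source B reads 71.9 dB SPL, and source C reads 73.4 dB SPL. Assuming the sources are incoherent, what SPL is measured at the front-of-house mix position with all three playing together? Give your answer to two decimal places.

77.01 dB SPL

Add the sources as powers (linear), then convert back to dB:
L_total = 10·log₁₀(10^(71.1/10) + 10^(71.9/10) + 10^(73.4/10)) = 10·log₁₀(50250000) = 77.01 dB SPL.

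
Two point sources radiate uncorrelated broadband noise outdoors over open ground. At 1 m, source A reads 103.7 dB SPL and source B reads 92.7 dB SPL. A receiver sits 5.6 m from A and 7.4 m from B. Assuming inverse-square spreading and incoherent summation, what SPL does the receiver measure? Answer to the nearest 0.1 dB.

88.9 dB SPL

At the listener: L_A = 103.7 − 20·log₁₀(5.6) = 88.74 dB; L_B = 92.7 − 20·log₁₀(7.4) = 75.32 dB.
Combined: 10·log₁₀(10^(88.74/10)+10^(75.32/10)) = 88.9 dB SPL.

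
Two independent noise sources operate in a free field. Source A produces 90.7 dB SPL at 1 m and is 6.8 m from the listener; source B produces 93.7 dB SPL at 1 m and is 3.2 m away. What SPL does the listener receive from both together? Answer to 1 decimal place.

At the listener: L_A = 90.7 − 20·log₁₀(6.8) = 74.05 dB; L_B = 93.7 − 20·log₁₀(3.2) = 83.60 dB.
Combined: 10·log₁₀(10^(74.05/10)+10^(83.60/10)) = 84.1 dB SPL.

84.1 dB SPL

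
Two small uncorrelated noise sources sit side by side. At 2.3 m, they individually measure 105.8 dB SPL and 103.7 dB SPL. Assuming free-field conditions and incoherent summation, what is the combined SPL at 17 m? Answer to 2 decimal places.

Combined at 2.3 m: 10·log₁₀(10^(105.8/10)+10^(103.7/10)) = 107.886 dB SPL.
Then apply −20·log₁₀(17/2.3) = -17.374 dB → 90.51 dB SPL.

90.51 dB SPL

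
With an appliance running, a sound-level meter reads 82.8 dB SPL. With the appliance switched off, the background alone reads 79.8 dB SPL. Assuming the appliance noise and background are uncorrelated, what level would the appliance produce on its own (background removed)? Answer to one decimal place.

79.8 dB SPL

Remove the background by subtracting linear intensities:
L_src = 10·log₁₀(10^(82.8/10) − 10^(79.8/10)) = 10·log₁₀(95050000) = 79.8 dB SPL.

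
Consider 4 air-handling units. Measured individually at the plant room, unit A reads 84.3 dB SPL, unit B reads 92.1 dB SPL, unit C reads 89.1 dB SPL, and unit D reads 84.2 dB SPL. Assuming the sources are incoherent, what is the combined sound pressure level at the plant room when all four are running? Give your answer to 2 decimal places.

Add the sources as powers (linear), then convert back to dB:
L_total = 10·log₁₀(10^(84.3/10) + 10^(92.1/10) + 10^(89.1/10) + 10^(84.2/10)) = 10·log₁₀(2967000000) = 94.72 dB SPL.

94.72 dB SPL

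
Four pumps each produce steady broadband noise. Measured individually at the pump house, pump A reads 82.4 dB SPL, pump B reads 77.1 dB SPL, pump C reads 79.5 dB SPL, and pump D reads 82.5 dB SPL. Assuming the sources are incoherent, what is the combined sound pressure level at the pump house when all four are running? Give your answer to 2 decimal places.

Add the sources as powers (linear), then convert back to dB:
L_total = 10·log₁₀(10^(82.4/10) + 10^(77.1/10) + 10^(79.5/10) + 10^(82.5/10)) = 10·log₁₀(492000000) = 86.92 dB SPL.

86.92 dB SPL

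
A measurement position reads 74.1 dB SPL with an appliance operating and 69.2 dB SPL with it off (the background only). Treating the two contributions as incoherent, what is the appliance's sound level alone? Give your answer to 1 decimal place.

Background correction is a power subtraction:
L_src = 10·log₁₀(10^(74.1/10) − 10^(69.2/10)) = 10·log₁₀(17390000) = 72.4 dB SPL.

72.4 dB SPL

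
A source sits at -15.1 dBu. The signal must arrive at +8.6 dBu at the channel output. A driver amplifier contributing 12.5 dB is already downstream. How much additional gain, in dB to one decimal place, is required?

11.2 dB

The required make-up gain is the shortfall in the dB sum.
G = +8.6 − (-15.1) − 12.5 = 11.2 dB.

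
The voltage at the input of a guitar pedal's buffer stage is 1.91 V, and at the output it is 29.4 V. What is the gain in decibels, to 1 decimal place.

23.7 dB

Voltage is an amplitude quantity, so gain = 20·log₁₀(V_out/V_in).
20·log₁₀(29.4/1.91) = 20·log₁₀(15.39) = 23.7 dB.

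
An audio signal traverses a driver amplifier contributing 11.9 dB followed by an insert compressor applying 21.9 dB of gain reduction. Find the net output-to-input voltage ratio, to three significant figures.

0.316

Net gain = 11.9 + (−21.9) = -10.0 dB.
Voltage ratio = 10^(-10.0/20) = 0.316.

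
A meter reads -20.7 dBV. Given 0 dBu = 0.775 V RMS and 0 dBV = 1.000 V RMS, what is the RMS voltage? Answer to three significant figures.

V = 1.000 V × 10^(-20.7/20).
= 1.000 × 0.09226 = 0.0923 V.

0.0923 V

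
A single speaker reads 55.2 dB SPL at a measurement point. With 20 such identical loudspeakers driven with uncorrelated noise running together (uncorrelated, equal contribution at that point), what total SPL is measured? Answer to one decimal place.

20 equal incoherent sources raise the level by 10·log₁₀(20) = 13.01 dB.
L_total = 55.2 + 13.01 = 68.2 dB SPL.

68.2 dB SPL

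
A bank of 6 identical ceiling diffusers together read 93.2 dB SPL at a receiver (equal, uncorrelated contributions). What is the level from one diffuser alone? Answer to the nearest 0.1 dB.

85.4 dB SPL

6 equal incoherent sources add 10·log₁₀(6) = 7.78 dB over one source.
L_one = 93.2 − 7.78 = 85.4 dB SPL.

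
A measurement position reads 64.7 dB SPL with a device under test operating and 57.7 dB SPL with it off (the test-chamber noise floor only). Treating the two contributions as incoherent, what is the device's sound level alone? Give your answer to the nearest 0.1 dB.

Remove the background by subtracting linear intensities:
L_src = 10·log₁₀(10^(64.7/10) − 10^(57.7/10)) = 10·log₁₀(2362000) = 63.7 dB SPL.

63.7 dB SPL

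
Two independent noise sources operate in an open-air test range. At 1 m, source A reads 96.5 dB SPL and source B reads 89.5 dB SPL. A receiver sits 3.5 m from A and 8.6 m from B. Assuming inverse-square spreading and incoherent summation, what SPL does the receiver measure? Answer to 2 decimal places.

85.76 dB SPL

At the listener: L_A = 96.5 − 20·log₁₀(3.5) = 85.619 dB; L_B = 89.5 − 20·log₁₀(8.6) = 70.810 dB.
Combined: 10·log₁₀(10^(85.619/10)+10^(70.810/10)) = 85.76 dB SPL.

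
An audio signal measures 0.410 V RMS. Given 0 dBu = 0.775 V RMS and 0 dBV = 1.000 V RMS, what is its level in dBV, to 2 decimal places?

dBV = 20·log₁₀(V / 1.000 V).
20·log₁₀(0.410/1.000) = -7.74 dBV.

-7.74 dBV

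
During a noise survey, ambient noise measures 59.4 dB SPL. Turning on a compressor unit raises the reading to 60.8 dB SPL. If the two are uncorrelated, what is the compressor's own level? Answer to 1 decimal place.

55.2 dB SPL

Subtract intensities: L_src = 10·log₁₀(10^(L_total/10) − 10^(L_bg/10)).
L_src = 10·log₁₀(10^(60.8/10) − 10^(59.4/10)) = 10·log₁₀(331300) = 55.2 dB SPL.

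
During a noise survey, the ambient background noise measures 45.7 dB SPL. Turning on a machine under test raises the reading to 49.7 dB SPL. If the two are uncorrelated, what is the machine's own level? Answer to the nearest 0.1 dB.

47.5 dB SPL

Subtract intensities: L_src = 10·log₁₀(10^(L_total/10) − 10^(L_bg/10)).
L_src = 10·log₁₀(10^(49.7/10) − 10^(45.7/10)) = 10·log₁₀(56170) = 47.5 dB SPL.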